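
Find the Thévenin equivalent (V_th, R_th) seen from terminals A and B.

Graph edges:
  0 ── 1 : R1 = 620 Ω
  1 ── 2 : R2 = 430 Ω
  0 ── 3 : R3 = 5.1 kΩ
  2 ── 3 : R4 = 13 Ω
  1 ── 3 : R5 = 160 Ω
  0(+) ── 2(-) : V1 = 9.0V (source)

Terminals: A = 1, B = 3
Step 1 — V_th is the open-circuit voltage V_A - V_B (nothing connected across the terminals).
Nodal analysis, taking node 2 as the 0 V reference.
Source V1 fixes V_0 = 9 V.
KCL at each unknown node (sum of currents leaving = 0; resistances in Ω):
  Node 1: (V_1 - 9)/620 + (V_1 - 0)/430 + (V_1 - V_3)/160 = 0
  Node 3: (V_3 - 9)/5100 + (V_3 - 0)/13 + (V_3 - V_1)/160 = 0
Collecting terms (coefficients in siemens):
  0.01019·V_1 - 0.00625·V_3 = 0.01452
  0.08337·V_3 - 0.00625·V_1 = 0.001765
Determinant D = (0.01019)(0.08337) - (-0.00625)(-0.00625) = 0.0008103
V_1 = [(0.01452)(0.08337) - (-0.00625)(0.001765)]/D = 1.507 V
V_3 = [(0.01019)(0.001765) - (0.01452)(-0.00625)]/D = 0.1341 V
V_th = V_1 - V_3 = 1.507 - 0.1341 = 1.373 V
Step 2 — R_th: zero the source — replace V1 by a short circuit (node 2 merges into node 0) — and find the resistance seen between A (node 1) and B (node 3).
Reduce the network between node 1 (A) and node 3 (B) by series/parallel combination:
  Rp1 = R1 ‖ R2 (parallel, both between nodes 0 and 1) = 1/(1/620 + 1/430) = 253.9 Ω
  Rp2 = R3 ‖ R4 (parallel, both between nodes 0 and 3) = 1/(1/5100 + 1/13) = 12.97 Ω
  Rs1 = Rp1 + Rp2 (series, joined only at node 0) = 253.9 + 12.97 = 266.9 Ω
  Rp3 = R5 ‖ Rs1 (parallel, both between nodes 1 and 3) = 1/(1/160 + 1/266.9) = 100 Ω
R_th = 100 Ω

Final answer: V_th = 1.373 V, R_th = 100 Ω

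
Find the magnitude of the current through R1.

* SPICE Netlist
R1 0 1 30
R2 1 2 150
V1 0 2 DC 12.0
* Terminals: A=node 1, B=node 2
Nodal analysis, taking node 2 as the 0 V reference.
Source V1 fixes V_0 = 12 V.
KCL at each unknown node (sum of currents leaving = 0; resistances in Ω):
  Node 1: (V_1 - 12)/30 + (V_1 - 0)/150 = 0
Collecting terms: 0.04 × V_1 = 0.4  =>  V_1 = 10 V
I_R1 = (V_0 - V_1)/R1 = (12 - 10)/30 = 0.06667 A
|I_R1| = 0.06667 A

Final answer: |I_R1| = 0.06667 A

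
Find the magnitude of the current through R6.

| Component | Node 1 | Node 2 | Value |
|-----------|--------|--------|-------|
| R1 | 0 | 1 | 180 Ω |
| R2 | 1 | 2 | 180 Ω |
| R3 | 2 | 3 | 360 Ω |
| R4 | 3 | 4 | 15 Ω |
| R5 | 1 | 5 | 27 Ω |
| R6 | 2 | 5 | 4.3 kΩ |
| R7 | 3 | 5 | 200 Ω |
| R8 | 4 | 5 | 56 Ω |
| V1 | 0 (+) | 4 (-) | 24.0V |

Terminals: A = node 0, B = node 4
Nodal analysis, taking node 4 as the 0 V reference.
Source V1 fixes V_0 = 24 V.
KCL at each unknown node (sum of currents leaving = 0; resistances in Ω):
  Node 1: (V_1 - 24)/180 + (V_1 - V_2)/180 + (V_1 - V_5)/27 = 0
  Node 2: (V_2 - V_1)/180 + (V_2 - V_3)/360 + (V_2 - V_5)/4300 = 0
  Node 3: (V_3 - V_2)/360 + (V_3 - 0)/15 + (V_3 - V_5)/200 = 0
  Node 5: (V_5 - V_1)/27 + (V_5 - V_2)/4300 + (V_5 - V_3)/200 + (V_5 - 0)/56 = 0
Collecting terms (coefficients in siemens):
  0.04815·V_1 - 0.005556·V_2 - 0.03704·V_5 = 0.1333
  0.008566·V_2 - 0.005556·V_1 - 0.002778·V_3 - 0.0002326·V_5 = 0
  0.07444·V_3 - 0.002778·V_2 - 0.005·V_5 = 0
  0.06013·V_5 - 0.03704·V_1 - 0.0002326·V_2 - 0.005·V_3 = 0
Solving these 4 simultaneous equations (Gaussian elimination) gives:
  V_1 = 6.287 V, V_2 = 4.322 V, V_3 = 0.4249 V, V_5 = 3.925 V
I_R6 = (V_2 - V_5)/R6 = (4.322 - 3.925)/4300 = 0.00009236 A
|I_R6| = 0.00009236 A

Final answer: |I_R6| = 9.236e-05 A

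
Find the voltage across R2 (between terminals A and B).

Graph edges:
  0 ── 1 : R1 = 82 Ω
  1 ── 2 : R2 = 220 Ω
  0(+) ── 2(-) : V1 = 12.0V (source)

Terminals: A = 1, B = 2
R1 and R2 are in series across V1 (node 0 → node 1 → node 2), and the output A–B is taken across R2, so this is a voltage divider.
Series current: I = V1/(R1 + R2) = 12/(82 + 220) = 12/302 = 0.03974 A
V_R2 = I × R2 = V1 × R2/(R1 + R2) = 12 × 220/302 = 8.742 V

Final answer: 8.742 V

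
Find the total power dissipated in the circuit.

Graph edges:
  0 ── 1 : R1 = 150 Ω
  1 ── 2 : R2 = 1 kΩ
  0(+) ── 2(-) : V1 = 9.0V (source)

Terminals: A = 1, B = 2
Nodal analysis, taking node 2 as the 0 V reference.
Source V1 fixes V_0 = 9 V.
KCL at each unknown node (sum of currents leaving = 0; resistances in Ω):
  Node 1: (V_1 - 9)/150 + (V_1 - 0)/1000 = 0
Collecting terms: 0.007667 × V_1 = 0.06  =>  V_1 = 7.826 V
Power in each resistor, P = (ΔV)²/R:
  P_R1 = (9 - 7.826)²/150 = 0.009187 W
  P_R2 = (7.826 - 0)²/1000 = 0.06125 W
P_total = P_R1 + P_R2 = 0.07043 W

Final answer: 0.07043 W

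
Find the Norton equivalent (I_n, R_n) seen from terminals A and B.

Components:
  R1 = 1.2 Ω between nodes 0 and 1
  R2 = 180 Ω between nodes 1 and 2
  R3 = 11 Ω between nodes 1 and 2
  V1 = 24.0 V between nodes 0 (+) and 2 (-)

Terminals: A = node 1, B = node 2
Find the Thévenin equivalent first; then I_n = V_th/R_th and R_n = R_th.
Step 1 — V_th is the open-circuit voltage V_A - V_B (nothing connected across the terminals).
Nodal analysis, taking node 2 as the 0 V reference.
Source V1 fixes V_0 = 24 V.
KCL at each unknown node (sum of currents leaving = 0; resistances in Ω):
  Node 1: (V_1 - 24)/1.2 + (V_1 - 0)/180 + (V_1 - 0)/11 = 0
Collecting terms: 0.9298 × V_1 = 20  =>  V_1 = 21.51 V
V_th = V_1 - V_2 = 21.51 - 0 = 21.51 V
Step 2 — R_th: zero the source — replace V1 by a short circuit (node 2 merges into node 0) — and find the resistance seen between A (node 1) and B (node 0).
Reduce the network between node 1 (A) and node 0 (B) by series/parallel combination:
  Rp1 = R1 ‖ R2 ‖ R3 (parallel, all between nodes 0 and 1) = 1/(1/1.2 + 1/180 + 1/11) = 1.076 Ω
R_th = 1.076 Ω
I_n = V_th/R_th = 21.51/1.076 = 20 A, and R_n = R_th = 1.076 Ω

Final answer: I_n = 20 A, R_n = 1.076 Ω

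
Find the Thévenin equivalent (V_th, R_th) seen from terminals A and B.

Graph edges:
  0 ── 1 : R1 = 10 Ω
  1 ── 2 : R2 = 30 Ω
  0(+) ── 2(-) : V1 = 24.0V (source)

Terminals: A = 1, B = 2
Step 1 — V_th is the open-circuit voltage V_A - V_B (nothing connected across the terminals).
Nodal analysis, taking node 2 as the 0 V reference.
Source V1 fixes V_0 = 24 V.
KCL at each unknown node (sum of currents leaving = 0; resistances in Ω):
  Node 1: (V_1 - 24)/10 + (V_1 - 0)/30 = 0
Collecting terms: 0.1333 × V_1 = 2.4  =>  V_1 = 18 V
V_th = V_1 - V_2 = 18 - 0 = 18 V
Step 2 — R_th: zero the source — replace V1 by a short circuit (node 2 merges into node 0) — and find the resistance seen between A (node 1) and B (node 0).
Reduce the network between node 1 (A) and node 0 (B) by series/parallel combination:
  Rp1 = R1 ‖ R2 (parallel, both between nodes 0 and 1) = 1/(1/10 + 1/30) = 7.5 Ω
R_th = 7.5 Ω

Final answer: V_th = 18 V, R_th = 7.5 Ω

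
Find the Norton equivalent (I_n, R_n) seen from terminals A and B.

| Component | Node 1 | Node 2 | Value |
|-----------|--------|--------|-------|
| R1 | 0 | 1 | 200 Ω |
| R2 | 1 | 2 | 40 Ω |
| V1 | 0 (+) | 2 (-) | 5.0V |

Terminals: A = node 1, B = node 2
Find the Thévenin equivalent first; then I_n = V_th/R_th and R_n = R_th.
Step 1 — V_th is the open-circuit voltage V_A - V_B (nothing connected across the terminals).
Nodal analysis, taking node 2 as the 0 V reference.
Source V1 fixes V_0 = 5 V.
KCL at each unknown node (sum of currents leaving = 0; resistances in Ω):
  Node 1: (V_1 - 5)/200 + (V_1 - 0)/40 = 0
Collecting terms: 0.03 × V_1 = 0.025  =>  V_1 = 0.8333 V
V_th = V_1 - V_2 = 0.8333 - 0 = 0.8333 V
Step 2 — R_th: zero the source — replace V1 by a short circuit (node 2 merges into node 0) — and find the resistance seen between A (node 1) and B (node 0).
Reduce the network between node 1 (A) and node 0 (B) by series/parallel combination:
  Rp1 = R1 ‖ R2 (parallel, both between nodes 0 and 1) = 1/(1/200 + 1/40) = 33.33 Ω
R_th = 33.33 Ω
I_n = V_th/R_th = 0.8333/33.33 = 0.025 A, and R_n = R_th = 33.33 Ω

Final answer: I_n = 0.025 A, R_n = 33.33 Ω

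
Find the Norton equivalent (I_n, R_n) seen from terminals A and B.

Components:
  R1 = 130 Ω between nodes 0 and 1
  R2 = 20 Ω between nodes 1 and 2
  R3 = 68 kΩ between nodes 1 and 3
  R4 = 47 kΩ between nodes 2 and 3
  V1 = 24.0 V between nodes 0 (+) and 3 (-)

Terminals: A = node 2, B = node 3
Find the Thévenin equivalent first; then I_n = V_th/R_th and R_n = R_th.
Step 1 — V_th is the open-circuit voltage V_A - V_B (nothing connected across the terminals).
Nodal analysis, taking node 3 as the 0 V reference.
Source V1 fixes V_0 = 24 V.
KCL at each unknown node (sum of currents leaving = 0; resistances in Ω):
  Node 1: (V_1 - 24)/130 + (V_1 - V_2)/20 + (V_1 - 0)/68000 = 0
  Node 2: (V_2 - V_1)/20 + (V_2 - 0)/47000 = 0
Collecting terms (coefficients in siemens):
  0.05771·V_1 - 0.05·V_2 = 0.1846
  0.05002·V_2 - 0.05·V_1 = 0
Determinant D = (0.05771)(0.05002) - (-0.05)(-0.05) = 0.0003866
V_1 = [(0.1846)(0.05002) - (-0.05)(0)]/D = 23.89 V
V_2 = [(0.05771)(0) - (0.1846)(-0.05)]/D = 23.88 V
V_th = V_2 - V_3 = 23.88 - 0 = 23.88 V
Step 2 — R_th: zero the source — replace V1 by a short circuit (node 3 merges into node 0) — and find the resistance seen between A (node 2) and B (node 0).
Reduce the network between node 2 (A) and node 0 (B) by series/parallel combination:
  Rp1 = R1 ‖ R3 (parallel, both between nodes 0 and 1) = 1/(1/130 + 1/68000) = 129.8 Ω
  Rs1 = R2 + Rp1 (series, joined only at node 1) = 20 + 129.8 = 149.8 Ω
  Rp2 = R4 ‖ Rs1 (parallel, both between nodes 0 and 2) = 1/(1/47000 + 1/149.8) = 149.3 Ω
R_th = 149.3 Ω
I_n = V_th/R_th = 23.88/149.3 = 0.16 A, and R_n = R_th = 149.3 Ω

Final answer: I_n = 0.16 A, R_n = 149.3 Ω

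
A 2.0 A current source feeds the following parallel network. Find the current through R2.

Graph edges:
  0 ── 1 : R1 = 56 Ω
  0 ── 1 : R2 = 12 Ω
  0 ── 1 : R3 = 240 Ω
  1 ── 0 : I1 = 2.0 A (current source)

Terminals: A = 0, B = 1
All resistors sit directly between nodes 0 and 1, so they are in parallel and share one voltage V; the full source current 2 A splits among them.
1/R_par = 1/56 + 1/12 + 1/240 = 0.1054 S  =>  R_par = 9.492 Ω
V = I × R_par = 2 × 9.492 = 18.98 V
I_R2 = V/R2 = 18.98/12 = 1.582 A

Final answer: 1.582 A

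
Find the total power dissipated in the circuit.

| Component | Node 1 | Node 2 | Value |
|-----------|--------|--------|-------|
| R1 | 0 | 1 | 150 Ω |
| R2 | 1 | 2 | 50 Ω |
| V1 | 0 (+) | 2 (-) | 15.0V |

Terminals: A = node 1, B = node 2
Nodal analysis, taking node 2 as the 0 V reference.
Source V1 fixes V_0 = 15 V.
KCL at each unknown node (sum of currents leaving = 0; resistances in Ω):
  Node 1: (V_1 - 15)/150 + (V_1 - 0)/50 = 0
Collecting terms: 0.02667 × V_1 = 0.1  =>  V_1 = 3.75 V
Power in each resistor, P = (ΔV)²/R:
  P_R1 = (15 - 3.75)²/150 = 0.8438 W
  P_R2 = (3.75 - 0)²/50 = 0.2812 W
P_total = P_R1 + P_R2 = 1.125 W

Final answer: 1.125 W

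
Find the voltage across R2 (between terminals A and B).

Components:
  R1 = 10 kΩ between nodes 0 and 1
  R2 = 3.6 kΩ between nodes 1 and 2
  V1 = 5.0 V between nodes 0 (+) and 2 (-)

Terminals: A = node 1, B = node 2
R1 and R2 are in series across V1 (node 0 → node 1 → node 2), and the output A–B is taken across R2, so this is a voltage divider.
Series current: I = V1/(R1 + R2) = 5/(10000 + 3600) = 5/13600 = 0.0003676 A
V_R2 = I × R2 = V1 × R2/(R1 + R2) = 5 × 3600/13600 = 1.324 V

Final answer: 1.324 V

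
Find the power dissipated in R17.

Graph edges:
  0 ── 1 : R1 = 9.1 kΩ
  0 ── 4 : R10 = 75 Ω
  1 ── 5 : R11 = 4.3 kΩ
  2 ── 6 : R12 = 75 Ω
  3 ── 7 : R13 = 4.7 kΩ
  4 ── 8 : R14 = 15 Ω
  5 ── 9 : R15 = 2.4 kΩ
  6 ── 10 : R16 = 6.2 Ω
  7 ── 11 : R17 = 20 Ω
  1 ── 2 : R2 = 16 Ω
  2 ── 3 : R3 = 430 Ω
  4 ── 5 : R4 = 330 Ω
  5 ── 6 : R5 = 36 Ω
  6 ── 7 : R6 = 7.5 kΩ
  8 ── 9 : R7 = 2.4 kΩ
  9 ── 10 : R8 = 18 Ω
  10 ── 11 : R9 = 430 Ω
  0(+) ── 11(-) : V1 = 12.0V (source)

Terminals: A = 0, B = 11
Nodal analysis, taking node 11 as the 0 V reference.
Source V1 fixes V_0 = 12 V.
KCL at each unknown node (sum of currents leaving = 0; resistances in Ω):
  Node 1: (V_1 - 12)/9100 + (V_1 - V_2)/16 + (V_1 - V_5)/4300 = 0
  Node 2: (V_2 - V_1)/16 + (V_2 - V_3)/430 + (V_2 - V_6)/75 = 0
  Node 3: (V_3 - V_2)/430 + (V_3 - V_7)/4700 = 0
  Node 4: (V_4 - V_5)/330 + (V_4 - 12)/75 + (V_4 - V_8)/15 = 0
  Node 5: (V_5 - V_4)/330 + (V_5 - V_6)/36 + (V_5 - V_1)/4300 + (V_5 - V_9)/2400 = 0
  Node 6: (V_6 - V_5)/36 + (V_6 - V_7)/7500 + (V_6 - V_2)/75 + (V_6 - V_10)/6.2 = 0
  Node 7: (V_7 - V_6)/7500 + (V_7 - V_3)/4700 + (V_7 - 0)/20 = 0
  Node 8: (V_8 - V_9)/2400 + (V_8 - V_4)/15 = 0
  Node 9: (V_9 - V_8)/2400 + (V_9 - V_10)/18 + (V_9 - V_5)/2400 = 0
  Node 10: (V_10 - V_9)/18 + (V_10 - 0)/430 + (V_10 - V_6)/6.2 = 0
Collecting terms (coefficients in siemens):
  0.06284·V_1 - 0.0625·V_2 - 0.0002326·V_5 = 0.001319
  0.07816·V_2 - 0.0625·V_1 - 0.002326·V_3 - 0.01333·V_6 = 0
  0.002538·V_3 - 0.002326·V_2 - 0.0002128·V_7 = 0
  0.08303·V_4 - 0.00303·V_5 - 0.06667·V_8 = 0.16
  0.03146·V_5 - 0.0002326·V_1 - 0.00303·V_4 - 0.02778·V_6 - 0.0004167·V_9 = 0
  0.2025·V_6 - 0.01333·V_2 - 0.02778·V_5 - 0.0001333·V_7 - 0.1613·V_10 = 0
  0.05035·V_7 - 0.0002128·V_3 - 0.0001333·V_6 = 0
  0.06708·V_8 - 0.06667·V_4 - 0.0004167·V_9 = 0
  0.05639·V_9 - 0.0004167·V_5 - 0.0004167·V_8 - 0.05556·V_10 = 0
  0.2192·V_10 - 0.1613·V_6 - 0.05556·V_9 = 0
Solving these 10 simultaneous equations (Gaussian elimination) gives:
  V_1 = 6.027 V, V_2 = 6.015 V, V_3 = 5.514 V, V_4 = 10.86 V
  V_5 = 6.508 V, V_6 = 6.044 V, V_7 = 0.03931 V, V_8 = 10.83 V
  V_9 = 6.012 V, V_10 = 5.972 V
I_R17 = (V_7 - V_11)/R17 = (0.03931 - 0)/20 = 0.001965 A
P_R17 = I_R17² × R17 = (0.001965)² × 20 = 0.00007726 W

Final answer: 7.726e-05 W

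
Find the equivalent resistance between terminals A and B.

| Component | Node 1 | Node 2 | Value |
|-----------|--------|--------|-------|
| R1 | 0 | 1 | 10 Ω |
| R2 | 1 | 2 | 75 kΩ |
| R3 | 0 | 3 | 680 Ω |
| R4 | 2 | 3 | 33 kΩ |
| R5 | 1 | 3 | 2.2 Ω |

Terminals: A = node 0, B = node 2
The network is not a plain series/parallel combination. Inject a 1 A test current into terminal A (node 0) and return it from terminal B (node 2); then R_eq = V_A / (1 A).
Nodal analysis, taking node 2 as the 0 V reference.
Current source I_test pushes 1 A into node 0 and draws it out of node 2.
KCL at each unknown node (sum of currents leaving = 0; resistances in Ω):
  Node 0: (V_0 - V_1)/10 + (V_0 - V_3)/680 - 1 = 0
  Node 1: (V_1 - V_0)/10 + (V_1 - 0)/75000 + (V_1 - V_3)/2.2 = 0
  Node 3: (V_3 - V_0)/680 + (V_3 - V_1)/2.2 + (V_3 - 0)/33000 = 0
Collecting terms (coefficients in siemens):
  0.1015·V_0 - 0.1·V_1 - 0.001471·V_3 = 1
  0.5546·V_1 - 0.1·V_0 - 0.4545·V_3 = 0
  0.456·V_3 - 0.001471·V_0 - 0.4545·V_1 = 0
Solving these 3 simultaneous equations (Gaussian elimination) gives:
  V_0 = 22930 V, V_1 = 22920 V, V_3 = 22920 V
R_eq = V_0 / 1 A = 22930 Ω = 22.93 kΩ

Final answer: 22.93 kΩ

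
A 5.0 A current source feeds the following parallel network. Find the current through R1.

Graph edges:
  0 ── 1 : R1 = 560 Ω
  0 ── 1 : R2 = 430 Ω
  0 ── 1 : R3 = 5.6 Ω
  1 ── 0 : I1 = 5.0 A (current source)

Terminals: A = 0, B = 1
All resistors sit directly between nodes 0 and 1, so they are in parallel and share one voltage V; the full source current 5 A splits among them.
1/R_par = 1/560 + 1/430 + 1/5.6 = 0.1827 S  =>  R_par = 5.474 Ω
V = I × R_par = 5 × 5.474 = 27.37 V
I_R1 = V/R1 = 27.37/560 = 0.04887 A

Final answer: 0.04887 A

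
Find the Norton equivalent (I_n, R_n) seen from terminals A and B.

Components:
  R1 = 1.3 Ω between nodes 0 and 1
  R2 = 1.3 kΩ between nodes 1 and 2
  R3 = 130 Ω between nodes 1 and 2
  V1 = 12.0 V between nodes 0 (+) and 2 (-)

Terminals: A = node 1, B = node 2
Find the Thévenin equivalent first; then I_n = V_th/R_th and R_n = R_th.
Step 1 — V_th is the open-circuit voltage V_A - V_B (nothing connected across the terminals).
Nodal analysis, taking node 2 as the 0 V reference.
Source V1 fixes V_0 = 12 V.
KCL at each unknown node (sum of currents leaving = 0; resistances in Ω):
  Node 1: (V_1 - 12)/1.3 + (V_1 - 0)/1300 + (V_1 - 0)/130 = 0
Collecting terms: 0.7777 × V_1 = 9.231  =>  V_1 = 11.87 V
V_th = V_1 - V_2 = 11.87 - 0 = 11.87 V
Step 2 — R_th: zero the source — replace V1 by a short circuit (node 2 merges into node 0) — and find the resistance seen between A (node 1) and B (node 0).
Reduce the network between node 1 (A) and node 0 (B) by series/parallel combination:
  Rp1 = R1 ‖ R2 ‖ R3 (parallel, all between nodes 0 and 1) = 1/(1/1.3 + 1/1300 + 1/130) = 1.286 Ω
R_th = 1.286 Ω
I_n = V_th/R_th = 11.87/1.286 = 9.231 A, and R_n = R_th = 1.286 Ω

Final answer: I_n = 9.231 A, R_n = 1.286 Ω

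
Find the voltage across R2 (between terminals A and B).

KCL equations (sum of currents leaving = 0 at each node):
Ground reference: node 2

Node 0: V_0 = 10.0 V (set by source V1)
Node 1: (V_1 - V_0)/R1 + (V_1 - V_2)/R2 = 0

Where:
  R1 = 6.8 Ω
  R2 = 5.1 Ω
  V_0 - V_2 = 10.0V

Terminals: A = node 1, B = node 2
R1 and R2 are in series across V1 (node 0 → node 1 → node 2), and the output A–B is taken across R2, so this is a voltage divider.
Series current: I = V1/(R1 + R2) = 10/(6.8 + 5.1) = 10/11.9 = 0.8403 A
V_R2 = I × R2 = V1 × R2/(R1 + R2) = 10 × 5.1/11.9 = 4.286 V

Final answer: 4.286 V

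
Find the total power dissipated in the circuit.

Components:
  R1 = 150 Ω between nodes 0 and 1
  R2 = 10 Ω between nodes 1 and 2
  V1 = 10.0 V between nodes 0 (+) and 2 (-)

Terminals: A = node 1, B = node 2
Nodal analysis, taking node 2 as the 0 V reference.
Source V1 fixes V_0 = 10 V.
KCL at each unknown node (sum of currents leaving = 0; resistances in Ω):
  Node 1: (V_1 - 10)/150 + (V_1 - 0)/10 = 0
Collecting terms: 0.1067 × V_1 = 0.06667  =>  V_1 = 0.625 V
Power in each resistor, P = (ΔV)²/R:
  P_R1 = (10 - 0.625)²/150 = 0.5859 W
  P_R2 = (0.625 - 0)²/10 = 0.03906 W
P_total = P_R1 + P_R2 = 0.625 W

Final answer: 0.625 W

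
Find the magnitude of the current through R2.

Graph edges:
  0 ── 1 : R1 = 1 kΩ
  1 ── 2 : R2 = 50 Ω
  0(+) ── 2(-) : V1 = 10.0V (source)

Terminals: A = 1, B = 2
Nodal analysis, taking node 2 as the 0 V reference.
Source V1 fixes V_0 = 10 V.
KCL at each unknown node (sum of currents leaving = 0; resistances in Ω):
  Node 1: (V_1 - 10)/1000 + (V_1 - 0)/50 = 0
Collecting terms: 0.021 × V_1 = 0.01  =>  V_1 = 0.4762 V
I_R2 = (V_1 - V_2)/R2 = (0.4762 - 0)/50 = 0.009524 A
|I_R2| = 0.009524 A

Final answer: |I_R2| = 0.009524 A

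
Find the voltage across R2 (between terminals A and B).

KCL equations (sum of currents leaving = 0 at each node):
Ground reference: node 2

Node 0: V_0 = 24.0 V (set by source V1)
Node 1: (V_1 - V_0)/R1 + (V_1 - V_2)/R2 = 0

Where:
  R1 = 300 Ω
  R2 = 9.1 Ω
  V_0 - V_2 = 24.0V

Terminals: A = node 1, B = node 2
R1 and R2 are in series across V1 (node 0 → node 1 → node 2), and the output A–B is taken across R2, so this is a voltage divider.
Series current: I = V1/(R1 + R2) = 24/(300 + 9.1) = 24/309.1 = 0.07764 A
V_R2 = I × R2 = V1 × R2/(R1 + R2) = 24 × 9.1/309.1 = 0.7066 V

Final answer: 0.7066 V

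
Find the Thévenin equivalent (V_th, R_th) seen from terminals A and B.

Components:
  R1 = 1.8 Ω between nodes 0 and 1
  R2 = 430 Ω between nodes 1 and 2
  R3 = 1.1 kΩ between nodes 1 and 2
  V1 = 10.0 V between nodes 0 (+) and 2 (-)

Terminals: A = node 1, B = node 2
Step 1 — V_th is the open-circuit voltage V_A - V_B (nothing connected across the terminals).
Nodal analysis, taking node 2 as the 0 V reference.
Source V1 fixes V_0 = 10 V.
KCL at each unknown node (sum of currents leaving = 0; resistances in Ω):
  Node 1: (V_1 - 10)/1.8 + (V_1 - 0)/430 + (V_1 - 0)/1100 = 0
Collecting terms: 0.5588 × V_1 = 5.556  =>  V_1 = 9.942 V
V_th = V_1 - V_2 = 9.942 - 0 = 9.942 V
Step 2 — R_th: zero the source — replace V1 by a short circuit (node 2 merges into node 0) — and find the resistance seen between A (node 1) and B (node 0).
Reduce the network between node 1 (A) and node 0 (B) by series/parallel combination:
  Rp1 = R1 ‖ R2 ‖ R3 (parallel, all between nodes 0 and 1) = 1/(1/1.8 + 1/430 + 1/1100) = 1.79 Ω
R_th = 1.79 Ω

Final answer: V_th = 9.942 V, R_th = 1.79 Ω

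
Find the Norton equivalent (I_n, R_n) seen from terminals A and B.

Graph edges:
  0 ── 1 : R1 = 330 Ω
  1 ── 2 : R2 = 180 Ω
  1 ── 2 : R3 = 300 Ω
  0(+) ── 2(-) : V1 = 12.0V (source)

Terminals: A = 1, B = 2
Find the Thévenin equivalent first; then I_n = V_th/R_th and R_n = R_th.
Step 1 — V_th is the open-circuit voltage V_A - V_B (nothing connected across the terminals).
Nodal analysis, taking node 2 as the 0 V reference.
Source V1 fixes V_0 = 12 V.
KCL at each unknown node (sum of currents leaving = 0; resistances in Ω):
  Node 1: (V_1 - 12)/330 + (V_1 - 0)/180 + (V_1 - 0)/300 = 0
Collecting terms: 0.01192 × V_1 = 0.03636  =>  V_1 = 3.051 V
V_th = V_1 - V_2 = 3.051 - 0 = 3.051 V
Step 2 — R_th: zero the source — replace V1 by a short circuit (node 2 merges into node 0) — and find the resistance seen between A (node 1) and B (node 0).
Reduce the network between node 1 (A) and node 0 (B) by series/parallel combination:
  Rp1 = R1 ‖ R2 ‖ R3 (parallel, all between nodes 0 and 1) = 1/(1/330 + 1/180 + 1/300) = 83.9 Ω
R_th = 83.9 Ω
I_n = V_th/R_th = 3.051/83.9 = 0.03636 A, and R_n = R_th = 83.9 Ω

Final answer: I_n = 0.03636 A, R_n = 83.9 Ω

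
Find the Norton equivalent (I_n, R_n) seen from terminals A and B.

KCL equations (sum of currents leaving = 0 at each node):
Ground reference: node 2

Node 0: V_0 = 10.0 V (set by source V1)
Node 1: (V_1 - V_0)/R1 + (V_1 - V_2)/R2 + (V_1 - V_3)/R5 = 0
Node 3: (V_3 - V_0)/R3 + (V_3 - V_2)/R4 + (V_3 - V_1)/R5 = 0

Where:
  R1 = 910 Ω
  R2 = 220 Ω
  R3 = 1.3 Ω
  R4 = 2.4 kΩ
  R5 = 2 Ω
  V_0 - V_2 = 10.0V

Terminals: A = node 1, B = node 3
Find the Thévenin equivalent first; then I_n = V_th/R_th and R_n = R_th.
Step 1 — V_th is the open-circuit voltage V_A - V_B (nothing connected across the terminals).
Nodal analysis, taking node 2 as the 0 V reference.
Source V1 fixes V_0 = 10 V.
KCL at each unknown node (sum of currents leaving = 0; resistances in Ω):
  Node 1: (V_1 - 10)/910 + (V_1 - 0)/220 + (V_1 - V_3)/2 = 0
  Node 3: (V_3 - 10)/1.3 + (V_3 - 0)/2400 + (V_3 - V_1)/2 = 0
Collecting terms (coefficients in siemens):
  0.5056·V_1 - 0.5·V_3 = 0.01099
  1.27·V_3 - 0.5·V_1 = 7.692
Determinant D = (0.5056)(1.27) - (-0.5)(-0.5) = 0.392
V_1 = [(0.01099)(1.27) - (-0.5)(7.692)]/D = 9.847 V
V_3 = [(0.5056)(7.692) - (0.01099)(-0.5)]/D = 9.937 V
V_th = V_1 - V_3 = 9.847 - 9.937 = -0.08919 V
Step 2 — R_th: zero the source — replace V1 by a short circuit (node 2 merges into node 0) — and find the resistance seen between A (node 1) and B (node 3).
Reduce the network between node 1 (A) and node 3 (B) by series/parallel combination:
  Rp1 = R1 ‖ R2 (parallel, both between nodes 0 and 1) = 1/(1/910 + 1/220) = 177.2 Ω
  Rp2 = R3 ‖ R4 (parallel, both between nodes 0 and 3) = 1/(1/1.3 + 1/2400) = 1.299 Ω
  Rs1 = Rp1 + Rp2 (series, joined only at node 0) = 177.2 + 1.299 = 178.5 Ω
  Rp3 = R5 ‖ Rs1 (parallel, both between nodes 1 and 3) = 1/(1/2 + 1/178.5) = 1.978 Ω
R_th = 1.978 Ω
I_n = V_th/R_th = -0.08919/1.978 = -0.04509 A, and R_n = R_th = 1.978 Ω

Final answer: I_n = -0.04509 A, R_n = 1.978 Ω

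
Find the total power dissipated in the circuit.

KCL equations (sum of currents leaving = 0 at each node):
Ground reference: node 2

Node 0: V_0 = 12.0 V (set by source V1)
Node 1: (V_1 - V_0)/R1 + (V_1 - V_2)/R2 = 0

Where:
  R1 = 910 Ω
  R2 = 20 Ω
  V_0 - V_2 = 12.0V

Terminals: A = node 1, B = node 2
Nodal analysis, taking node 2 as the 0 V reference.
Source V1 fixes V_0 = 12 V.
KCL at each unknown node (sum of currents leaving = 0; resistances in Ω):
  Node 1: (V_1 - 12)/910 + (V_1 - 0)/20 = 0
Collecting terms: 0.0511 × V_1 = 0.01319  =>  V_1 = 0.2581 V
Power in each resistor, P = (ΔV)²/R:
  P_R1 = (12 - 0.2581)²/910 = 0.1515 W
  P_R2 = (0.2581 - 0)²/20 = 0.00333 W
P_total = P_R1 + P_R2 = 0.1548 W

Final answer: 0.1548 W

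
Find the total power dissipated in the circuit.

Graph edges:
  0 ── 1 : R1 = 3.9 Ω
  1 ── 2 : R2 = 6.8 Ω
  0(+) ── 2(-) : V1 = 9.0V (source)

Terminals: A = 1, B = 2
Nodal analysis, taking node 2 as the 0 V reference.
Source V1 fixes V_0 = 9 V.
KCL at each unknown node (sum of currents leaving = 0; resistances in Ω):
  Node 1: (V_1 - 9)/3.9 + (V_1 - 0)/6.8 = 0
Collecting terms: 0.4035 × V_1 = 2.308  =>  V_1 = 5.72 V
Power in each resistor, P = (ΔV)²/R:
  P_R1 = (9 - 5.72)²/3.9 = 2.759 W
  P_R2 = (5.72 - 0)²/6.8 = 4.811 W
P_total = P_R1 + P_R2 = 7.57 W

Final answer: 7.57 W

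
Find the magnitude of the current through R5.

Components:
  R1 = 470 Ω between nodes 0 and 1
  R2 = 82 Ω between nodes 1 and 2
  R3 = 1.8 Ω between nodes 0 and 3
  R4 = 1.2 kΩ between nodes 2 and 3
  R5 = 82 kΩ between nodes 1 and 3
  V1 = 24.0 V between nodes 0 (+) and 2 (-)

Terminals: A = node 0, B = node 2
Nodal analysis, taking node 2 as the 0 V reference.
Source V1 fixes V_0 = 24 V.
KCL at each unknown node (sum of currents leaving = 0; resistances in Ω):
  Node 1: (V_1 - 24)/470 + (V_1 - 0)/82 + (V_1 - V_3)/82000 = 0
  Node 3: (V_3 - 24)/1.8 + (V_3 - 0)/1200 + (V_3 - V_1)/82000 = 0
Collecting terms (coefficients in siemens):
  0.01433·V_1 - 0.0000122·V_3 = 0.05106
  0.5564·V_3 - 0.0000122·V_1 = 13.33
Determinant D = (0.01433)(0.5564) - (-0.0000122)(-0.0000122) = 0.007976
V_1 = [(0.05106)(0.5564) - (-0.0000122)(13.33)]/D = 3.583 V
V_3 = [(0.01433)(13.33) - (0.05106)(-0.0000122)]/D = 23.96 V
I_R5 = (V_1 - V_3)/R5 = (3.583 - 23.96)/82000 = -0.0002485 A
|I_R5| = 0.0002485 A

Final answer: |I_R5| = 0.0002485 A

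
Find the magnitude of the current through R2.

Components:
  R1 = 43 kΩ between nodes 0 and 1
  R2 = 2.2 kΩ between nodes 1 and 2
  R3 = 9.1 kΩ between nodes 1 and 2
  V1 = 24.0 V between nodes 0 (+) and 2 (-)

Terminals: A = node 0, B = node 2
Nodal analysis, taking node 2 as the 0 V reference.
Source V1 fixes V_0 = 24 V.
KCL at each unknown node (sum of currents leaving = 0; resistances in Ω):
  Node 1: (V_1 - 24)/43000 + (V_1 - 0)/2200 + (V_1 - 0)/9100 = 0
Collecting terms: 0.0005877 × V_1 = 0.0005581  =>  V_1 = 0.9497 V
I_R2 = (V_1 - V_2)/R2 = (0.9497 - 0)/2200 = 0.0004317 A
|I_R2| = 0.0004317 A

Final answer: |I_R2| = 0.0004317 A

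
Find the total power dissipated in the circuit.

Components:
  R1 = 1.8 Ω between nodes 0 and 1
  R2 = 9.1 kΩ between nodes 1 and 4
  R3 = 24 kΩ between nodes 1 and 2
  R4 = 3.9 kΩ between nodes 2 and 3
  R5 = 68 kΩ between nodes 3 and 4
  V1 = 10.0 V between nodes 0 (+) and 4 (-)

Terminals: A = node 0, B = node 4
Nodal analysis, taking node 4 as the 0 V reference.
Source V1 fixes V_0 = 10 V.
KCL at each unknown node (sum of currents leaving = 0; resistances in Ω):
  Node 1: (V_1 - 10)/1.8 + (V_1 - 0)/9100 + (V_1 - V_2)/24000 = 0
  Node 2: (V_2 - V_1)/24000 + (V_2 - V_3)/3900 = 0
  Node 3: (V_3 - V_2)/3900 + (V_3 - 0)/68000 = 0
Collecting terms (coefficients in siemens):
  0.5557·V_1 - 0.00004167·V_2 = 5.556
  0.0002981·V_2 - 0.00004167·V_1 - 0.0002564·V_3 = 0
  0.0002711·V_3 - 0.0002564·V_2 = 0
Solving these 3 simultaneous equations (Gaussian elimination) gives:
  V_1 = 9.998 V, V_2 = 7.496 V, V_3 = 7.089 V
Power in each resistor, P = (ΔV)²/R:
  P_R1 = (10 - 9.998)²/1.8 = 0.000002605 W
  P_R2 = (9.998 - 0)²/9100 = 0.01098 W
  P_R3 = (9.998 - 7.496)²/24000 = 0.0002608 W
  P_R4 = (7.496 - 7.089)²/3900 = 0.00004239 W
  P_R5 = (7.089 - 0)²/68000 = 0.0007391 W
P_total = P_R1 + P_R2 + P_R3 + P_R4 + P_R5 = 0.01203 W

Final answer: 0.01203 W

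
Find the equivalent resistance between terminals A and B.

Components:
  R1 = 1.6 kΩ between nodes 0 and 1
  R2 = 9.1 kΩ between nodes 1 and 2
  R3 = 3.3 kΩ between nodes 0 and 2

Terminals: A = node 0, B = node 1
Reduce the network between node 0 (A) and node 1 (B) by series/parallel combination:
  Rs1 = R3 + R2 (series, joined only at node 2) = 3300 + 9100 = 12400 Ω
  Rp1 = R1 ‖ Rs1 (parallel, both between nodes 0 and 1) = 1/(1/1600 + 1/12400) = 1417 Ω
R_eq = 1.417 kΩ

Final answer: 1.417 kΩ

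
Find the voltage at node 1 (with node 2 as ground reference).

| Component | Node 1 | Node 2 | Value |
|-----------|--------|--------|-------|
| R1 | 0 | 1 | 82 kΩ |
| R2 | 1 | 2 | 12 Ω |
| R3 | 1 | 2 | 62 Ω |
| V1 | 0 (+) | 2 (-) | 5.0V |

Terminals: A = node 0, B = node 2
Nodal analysis, taking node 2 as the 0 V reference.
Source V1 fixes V_0 = 5 V.
KCL at each unknown node (sum of currents leaving = 0; resistances in Ω):
  Node 1: (V_1 - 5)/82000 + (V_1 - 0)/12 + (V_1 - 0)/62 = 0
Collecting terms: 0.09947 × V_1 = 0.00006098  =>  V_1 = 0.000613 V
The requested potential is V_1 = 0.000613 V.

Final answer: V_1 = 0.000613 V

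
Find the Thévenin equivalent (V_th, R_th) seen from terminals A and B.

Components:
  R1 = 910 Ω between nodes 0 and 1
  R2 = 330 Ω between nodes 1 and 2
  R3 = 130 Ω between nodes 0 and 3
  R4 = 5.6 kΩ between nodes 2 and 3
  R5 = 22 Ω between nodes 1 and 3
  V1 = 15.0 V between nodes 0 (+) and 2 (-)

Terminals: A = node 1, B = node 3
Step 1 — V_th is the open-circuit voltage V_A - V_B (nothing connected across the terminals).
Nodal analysis, taking node 2 as the 0 V reference.
Source V1 fixes V_0 = 15 V.
KCL at each unknown node (sum of currents leaving = 0; resistances in Ω):
  Node 1: (V_1 - 15)/910 + (V_1 - 0)/330 + (V_1 - V_3)/22 = 0
  Node 3: (V_3 - 15)/130 + (V_3 - 0)/5600 + (V_3 - V_1)/22 = 0
Collecting terms (coefficients in siemens):
  0.04958·V_1 - 0.04545·V_3 = 0.01648
  0.05333·V_3 - 0.04545·V_1 = 0.1154
Determinant D = (0.04958)(0.05333) - (-0.04545)(-0.04545) = 0.000578
V_1 = [(0.01648)(0.05333) - (-0.04545)(0.1154)]/D = 10.6 V
V_3 = [(0.04958)(0.1154) - (0.01648)(-0.04545)]/D = 11.2 V
V_th = V_1 - V_3 = 10.6 - 11.2 = -0.5999 V
Step 2 — R_th: zero the source — replace V1 by a short circuit (node 2 merges into node 0) — and find the resistance seen between A (node 1) and B (node 3).
Reduce the network between node 1 (A) and node 3 (B) by series/parallel combination:
  Rp1 = R1 ‖ R2 (parallel, both between nodes 0 and 1) = 1/(1/910 + 1/330) = 242.2 Ω
  Rp2 = R3 ‖ R4 (parallel, both between nodes 0 and 3) = 1/(1/130 + 1/5600) = 127.1 Ω
  Rs1 = Rp1 + Rp2 (series, joined only at node 0) = 242.2 + 127.1 = 369.2 Ω
  Rp3 = R5 ‖ Rs1 (parallel, both between nodes 1 and 3) = 1/(1/22 + 1/369.2) = 20.76 Ω
R_th = 20.76 Ω

Final answer: V_th = -0.5999 V, R_th = 20.76 Ω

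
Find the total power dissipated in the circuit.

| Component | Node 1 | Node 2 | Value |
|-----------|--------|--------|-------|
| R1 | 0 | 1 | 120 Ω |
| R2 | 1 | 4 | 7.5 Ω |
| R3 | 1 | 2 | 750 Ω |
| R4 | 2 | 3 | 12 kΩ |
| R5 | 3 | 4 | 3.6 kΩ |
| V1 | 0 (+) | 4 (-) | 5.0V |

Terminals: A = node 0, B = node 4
Nodal analysis, taking node 4 as the 0 V reference.
Source V1 fixes V_0 = 5 V.
KCL at each unknown node (sum of currents leaving = 0; resistances in Ω):
  Node 1: (V_1 - 5)/120 + (V_1 - 0)/7.5 + (V_1 - V_2)/750 = 0
  Node 2: (V_2 - V_1)/750 + (V_2 - V_3)/12000 = 0
  Node 3: (V_3 - V_2)/12000 + (V_3 - 0)/3600 = 0
Collecting terms (coefficients in siemens):
  0.143·V_1 - 0.001333·V_2 = 0.04167
  0.001417·V_2 - 0.001333·V_1 - 0.00008333·V_3 = 0
  0.0003611·V_3 - 0.00008333·V_2 = 0
Solving these 3 simultaneous equations (Gaussian elimination) gives:
  V_1 = 0.294 V, V_2 = 0.2805 V, V_3 = 0.06473 V
Power in each resistor, P = (ΔV)²/R:
  P_R1 = (5 - 0.294)²/120 = 0.1846 W
  P_R2 = (0.294 - 0)²/7.5 = 0.01152 W
  P_R3 = (0.294 - 0.2805)²/750 = 0.0000002425 W
  P_R4 = (0.2805 - 0.06473)²/12000 = 0.00000388 W
  P_R5 = (0.06473 - 0)²/3600 = 0.000001164 W
P_total = P_R1 + P_R2 + P_R3 + P_R4 + P_R5 = 0.1961 W

Final answer: 0.1961 W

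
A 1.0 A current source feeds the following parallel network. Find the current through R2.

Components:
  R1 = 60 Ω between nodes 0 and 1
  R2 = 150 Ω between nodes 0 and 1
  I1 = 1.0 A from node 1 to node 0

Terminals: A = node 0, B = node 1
All resistors sit directly between nodes 0 and 1, so they are in parallel and share one voltage V; the full source current 1 A splits among them.
1/R_par = 1/60 + 1/150 = 0.02333 S  =>  R_par = 42.86 Ω
V = I × R_par = 1 × 42.86 = 42.86 V
I_R2 = V/R2 = 42.86/150 = 0.2857 A

Final answer: 0.2857 A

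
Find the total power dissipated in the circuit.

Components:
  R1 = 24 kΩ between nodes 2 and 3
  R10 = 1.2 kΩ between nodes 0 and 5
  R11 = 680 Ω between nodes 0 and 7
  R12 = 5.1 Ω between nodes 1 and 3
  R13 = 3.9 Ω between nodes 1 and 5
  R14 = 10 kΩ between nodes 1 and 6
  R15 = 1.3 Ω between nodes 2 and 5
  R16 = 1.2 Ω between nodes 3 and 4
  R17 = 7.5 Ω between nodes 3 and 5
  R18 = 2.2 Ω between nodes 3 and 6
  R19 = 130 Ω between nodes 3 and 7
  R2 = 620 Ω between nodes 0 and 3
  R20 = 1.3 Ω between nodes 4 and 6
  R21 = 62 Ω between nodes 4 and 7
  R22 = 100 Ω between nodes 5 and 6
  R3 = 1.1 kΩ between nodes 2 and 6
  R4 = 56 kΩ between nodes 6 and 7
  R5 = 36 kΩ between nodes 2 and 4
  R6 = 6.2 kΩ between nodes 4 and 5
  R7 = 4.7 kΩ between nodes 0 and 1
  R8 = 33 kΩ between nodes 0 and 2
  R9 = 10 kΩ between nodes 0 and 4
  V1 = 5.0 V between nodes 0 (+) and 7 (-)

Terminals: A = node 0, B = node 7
Nodal analysis, taking node 7 as the 0 V reference.
Source V1 fixes V_0 = 5 V.
KCL at each unknown node (sum of currents leaving = 0; resistances in Ω):
  Node 1: (V_1 - 5)/4700 + (V_1 - V_3)/5.1 + (V_1 - V_5)/3.9 + (V_1 - V_6)/10000 = 0
  Node 2: (V_2 - V_3)/24000 + (V_2 - V_6)/1100 + (V_2 - V_4)/36000 + (V_2 - 5)/33000 + (V_2 - V_5)/1.3 = 0
  Node 3: (V_3 - V_2)/24000 + (V_3 - 5)/620 + (V_3 - V_1)/5.1 + (V_3 - V_4)/1.2 + (V_3 - V_5)/7.5 + (V_3 - V_6)/2.2 + (V_3 - 0)/130 = 0
  Node 4: (V_4 - V_2)/36000 + (V_4 - V_5)/6200 + (V_4 - 5)/10000 + (V_4 - V_3)/1.2 + (V_4 - V_6)/1.3 + (V_4 - 0)/62 = 0
  Node 5: (V_5 - V_4)/6200 + (V_5 - 5)/1200 + (V_5 - V_1)/3.9 + (V_5 - V_2)/1.3 + (V_5 - V_3)/7.5 + (V_5 - V_6)/100 = 0
  Node 6: (V_6 - V_2)/1100 + (V_6 - 0)/56000 + (V_6 - V_1)/10000 + (V_6 - V_3)/2.2 + (V_6 - V_4)/1.3 + (V_6 - V_5)/100 = 0
Collecting terms (coefficients in siemens):
  0.4528·V_1 - 0.1961·V_3 - 0.2564·V_5 - 0.0001·V_6 = 0.001064
  0.7702·V_2 - 0.00004167·V_3 - 0.00002778·V_4 - 0.7692·V_5 - 0.0009091·V_6 = 0.0001515
  1.627·V_3 - 0.1961·V_1 - 0.00004167·V_2 - 0.8333·V_4 - 0.1333·V_5 - 0.4545·V_6 = 0.008065
  1.619·V_4 - 0.00002778·V_2 - 0.8333·V_3 - 0.0001613·V_5 - 0.7692·V_6 = 0.0005
  1.17·V_5 - 0.2564·V_1 - 0.7692·V_2 - 0.1333·V_3 - 0.0001613·V_4 - 0.01·V_6 = 0.004167
  1.235·V_6 - 0.0001·V_1 - 0.0009091·V_2 - 0.4545·V_3 - 0.7692·V_4 - 0.01·V_5 = 0
Solving these 6 simultaneous equations (Gaussian elimination) gives:
  V_1 = 0.5391 V, V_2 = 0.5445 V, V_3 = 0.5274 V, V_4 = 0.5204 V
  V_5 = 0.5443 V, V_6 = 0.5232 V
Power in each resistor, P = (ΔV)²/R:
  P_R1 = (0.5445 - 0.5274)²/24000 = 0.00000001221 W
  P_R2 = (5 - 0.5274)²/620 = 0.03227 W
  P_R3 = (0.5445 - 0.5232)²/1100 = 0.0000004132 W
  P_R4 = (0.5232 - 0)²/56000 = 0.000004887 W
  P_R5 = (0.5445 - 0.5204)²/36000 = 0.00000001612 W
  P_R6 = (0.5204 - 0.5443)²/6200 = 0.00000009246 W
  P_R7 = (5 - 0.5391)²/4700 = 0.004234 W
  P_R8 = (5 - 0.5445)²/33000 = 0.0006016 W
  P_R9 = (5 - 0.5204)²/10000 = 0.002007 W
  P_R10 = (5 - 0.5443)²/1200 = 0.01654 W
  P_R11 = (5 - 0)²/680 = 0.03676 W
  P_R12 = (0.5391 - 0.5274)²/5.1 = 0.00002689 W
  P_R13 = (0.5391 - 0.5443)²/3.9 = 0.000007095 W
  P_R14 = (0.5391 - 0.5232)²/10000 = 0.00000002531 W
  P_R15 = (0.5445 - 0.5443)²/1.3 = 0.00000001697 W
  P_R16 = (0.5274 - 0.5204)²/1.2 = 0.00004049 W
  P_R17 = (0.5274 - 0.5443)²/7.5 = 0.00003841 W
  P_R18 = (0.5274 - 0.5232)²/2.2 = 0.000008014 W
  P_R19 = (0.5274 - 0)²/130 = 0.002139 W
  P_R20 = (0.5204 - 0.5232)²/1.3 = 0.000005909 W
  P_R21 = (0.5204 - 0)²/62 = 0.004368 W
  P_R22 = (0.5443 - 0.5232)²/100 = 0.000004482 W
P_total = P_R1 + P_R2 + P_R3 + P_R4 + P_R5 + P_R6 + P_R7 + P_R8 + P_R9 + P_R10 + P_R11 + P_R12 + P_R13 + P_R14 + P_R15 + P_R16 + P_R17 + P_R18 + P_R19 + P_R20 + P_R21 + P_R22 = 0.09906 W

Final answer: 0.09906 W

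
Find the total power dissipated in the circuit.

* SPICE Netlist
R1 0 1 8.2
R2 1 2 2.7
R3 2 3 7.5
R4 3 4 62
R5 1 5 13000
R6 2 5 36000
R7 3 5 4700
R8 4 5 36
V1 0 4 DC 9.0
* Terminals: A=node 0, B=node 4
Nodal analysis, taking node 4 as the 0 V reference.
Source V1 fixes V_0 = 9 V.
KCL at each unknown node (sum of currents leaving = 0; resistances in Ω):
  Node 1: (V_1 - 9)/8.2 + (V_1 - V_2)/2.7 + (V_1 - V_5)/13000 = 0
  Node 2: (V_2 - V_1)/2.7 + (V_2 - V_3)/7.5 + (V_2 - V_5)/36000 = 0
  Node 3: (V_3 - V_2)/7.5 + (V_3 - 0)/62 + (V_3 - V_5)/4700 = 0
  Node 5: (V_5 - V_1)/13000 + (V_5 - V_2)/36000 + (V_5 - V_3)/4700 + (V_5 - 0)/36 = 0
Collecting terms (coefficients in siemens):
  0.4924·V_1 - 0.3704·V_2 - 0.00007692·V_5 = 1.098
  0.5037·V_2 - 0.3704·V_1 - 0.1333·V_3 - 0.00002778·V_5 = 0
  0.1497·V_3 - 0.1333·V_2 - 0.0002128·V_5 = 0
  0.0281·V_5 - 0.00007692·V_1 - 0.00002778·V_2 - 0.0002128·V_3 = 0
Solving these 4 simultaneous equations (Gaussian elimination) gives:
  V_1 = 8.067 V, V_2 = 7.761 V, V_3 = 6.914 V, V_5 = 0.08212 V
Power in each resistor, P = (ΔV)²/R:
  P_R1 = (9 - 8.067)²/8.2 = 0.1062 W
  P_R2 = (8.067 - 7.761)²/2.7 = 0.03459 W
  P_R3 = (7.761 - 6.914)²/7.5 = 0.09572 W
  P_R4 = (6.914 - 0)²/62 = 0.771 W
  P_R5 = (8.067 - 0.08212)²/13000 = 0.004904 W
  P_R6 = (7.761 - 0.08212)²/36000 = 0.001638 W
  P_R7 = (6.914 - 0.08212)²/4700 = 0.009931 W
  P_R8 = (0 - 0.08212)²/36 = 0.0001873 W
P_total = P_R1 + P_R2 + P_R3 + P_R4 + P_R5 + P_R6 + P_R7 + P_R8 = 1.024 W

Final answer: 1.024 W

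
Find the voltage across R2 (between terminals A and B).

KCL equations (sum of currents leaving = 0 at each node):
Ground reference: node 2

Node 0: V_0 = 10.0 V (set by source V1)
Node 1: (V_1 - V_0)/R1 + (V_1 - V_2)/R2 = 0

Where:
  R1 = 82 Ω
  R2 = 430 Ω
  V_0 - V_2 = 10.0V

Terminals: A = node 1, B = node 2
R1 and R2 are in series across V1 (node 0 → node 1 → node 2), and the output A–B is taken across R2, so this is a voltage divider.
Series current: I = V1/(R1 + R2) = 10/(82 + 430) = 10/512 = 0.01953 A
V_R2 = I × R2 = V1 × R2/(R1 + R2) = 10 × 430/512 = 8.398 V

Final answer: 8.398 V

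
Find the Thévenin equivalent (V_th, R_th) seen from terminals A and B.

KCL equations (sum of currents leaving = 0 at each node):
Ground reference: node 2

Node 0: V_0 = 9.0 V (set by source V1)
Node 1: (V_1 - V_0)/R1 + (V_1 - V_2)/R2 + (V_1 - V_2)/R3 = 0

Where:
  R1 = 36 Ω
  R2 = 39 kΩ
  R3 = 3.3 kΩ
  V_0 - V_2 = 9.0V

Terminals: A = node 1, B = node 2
Step 1 — V_th is the open-circuit voltage V_A - V_B (nothing connected across the terminals).
Nodal analysis, taking node 2 as the 0 V reference.
Source V1 fixes V_0 = 9 V.
KCL at each unknown node (sum of currents leaving = 0; resistances in Ω):
  Node 1: (V_1 - 9)/36 + (V_1 - 0)/39000 + (V_1 - 0)/3300 = 0
Collecting terms: 0.02811 × V_1 = 0.25  =>  V_1 = 8.895 V
V_th = V_1 - V_2 = 8.895 - 0 = 8.895 V
Step 2 — R_th: zero the source — replace V1 by a short circuit (node 2 merges into node 0) — and find the resistance seen between A (node 1) and B (node 0).
Reduce the network between node 1 (A) and node 0 (B) by series/parallel combination:
  Rp1 = R1 ‖ R2 ‖ R3 (parallel, all between nodes 0 and 1) = 1/(1/36 + 1/39000 + 1/3300) = 35.58 Ω
R_th = 35.58 Ω

Final answer: V_th = 8.895 V, R_th = 35.58 Ω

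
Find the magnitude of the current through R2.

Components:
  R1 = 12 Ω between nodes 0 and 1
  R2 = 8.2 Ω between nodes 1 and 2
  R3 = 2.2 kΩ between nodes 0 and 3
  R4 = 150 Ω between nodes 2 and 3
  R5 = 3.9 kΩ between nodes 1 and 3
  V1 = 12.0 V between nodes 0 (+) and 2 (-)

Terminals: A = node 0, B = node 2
Nodal analysis, taking node 2 as the 0 V reference.
Source V1 fixes V_0 = 12 V.
KCL at each unknown node (sum of currents leaving = 0; resistances in Ω):
  Node 1: (V_1 - 12)/12 + (V_1 - 0)/8.2 + (V_1 - V_3)/3900 = 0
  Node 3: (V_3 - 12)/2200 + (V_3 - 0)/150 + (V_3 - V_1)/3900 = 0
Collecting terms (coefficients in siemens):
  0.2055·V_1 - 0.0002564·V_3 = 1
  0.007378·V_3 - 0.0002564·V_1 = 0.005455
Determinant D = (0.2055)(0.007378) - (-0.0002564)(-0.0002564) = 0.001516
V_1 = [(1)(0.007378) - (-0.0002564)(0.005455)]/D = 4.866 V
V_3 = [(0.2055)(0.005455) - (1)(-0.0002564)]/D = 0.9085 V
I_R2 = (V_1 - V_2)/R2 = (4.866 - 0)/8.2 = 0.5935 A
|I_R2| = 0.5935 A

Final answer: |I_R2| = 0.5935 A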